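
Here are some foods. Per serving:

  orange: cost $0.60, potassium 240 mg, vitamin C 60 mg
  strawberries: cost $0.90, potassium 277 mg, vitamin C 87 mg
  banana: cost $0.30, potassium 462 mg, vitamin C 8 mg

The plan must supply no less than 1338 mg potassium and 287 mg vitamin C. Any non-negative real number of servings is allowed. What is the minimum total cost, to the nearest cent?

$2.97

This is a tiny linear program; its minimum lies at a vertex of the feasible set. List the vertices and price them.
orange only: max(1338/240, 287/60) = 5.575 servings → $3.35.
strawberries only: max(1338/277, 287/87) = 4.83 servings → $4.35.
banana only: max(1338/462, 287/8) = 35.88 servings → $10.76.
orange + strawberries: the both-tight solution has a negative serving — not a feasible corner.
orange + banana with both tight: 4.724 servings and 0.4419 servings → $2.97.
strawberries + banana with both tight: 3.209 servings and 0.9718 servings → $3.18.
The minimum over all feasible corners is $2.97.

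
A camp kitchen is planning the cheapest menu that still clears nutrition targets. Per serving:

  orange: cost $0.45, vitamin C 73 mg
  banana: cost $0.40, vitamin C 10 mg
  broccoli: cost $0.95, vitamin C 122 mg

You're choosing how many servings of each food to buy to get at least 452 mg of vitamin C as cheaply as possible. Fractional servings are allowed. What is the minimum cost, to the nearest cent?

Cost per mg of vitamin C: orange $0.0062, broccoli $0.0078, banana $0.0400.
With no serving limits, use only orange: 452 mg / 73 mg = 6.192 servings × $0.45 = $2.79.

$2.79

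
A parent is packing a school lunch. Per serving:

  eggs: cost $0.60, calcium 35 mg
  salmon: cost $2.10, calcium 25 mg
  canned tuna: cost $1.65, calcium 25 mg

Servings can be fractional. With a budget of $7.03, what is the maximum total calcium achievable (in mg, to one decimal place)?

Calcium per dollar: eggs 58.33, canned tuna 15.15, salmon 11.9.
With no serving limits, spend the whole cost allowance on eggs: $7.03 / $0.60 × 35 mg = 410.1 mg.

410.1 mg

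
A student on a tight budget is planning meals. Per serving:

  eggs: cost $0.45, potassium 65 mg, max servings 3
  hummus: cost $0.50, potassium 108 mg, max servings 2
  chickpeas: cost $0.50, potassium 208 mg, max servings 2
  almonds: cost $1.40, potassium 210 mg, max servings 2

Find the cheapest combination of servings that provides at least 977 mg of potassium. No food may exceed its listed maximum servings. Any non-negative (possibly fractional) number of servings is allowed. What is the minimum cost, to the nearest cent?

$4.30

Cost per mg of potassium: chickpeas $0.0024, hummus $0.0046, almonds $0.0067, eggs $0.0069.
Take 2 servings of chickpeas: +416.0 mg potassium for $1.00 (total $1.00, still need 561.0 mg).
Take 2 servings of hummus: +216.0 mg potassium for $1.00 (total $2.00, still need 345.0 mg).
Take 1.643 servings of almonds: +345.0 mg potassium for $2.30 (total $4.30, still need 0.0 mg).
Greedy by cheapest-per-mg is optimal for a single linear constraint, so the minimum cost is $4.30.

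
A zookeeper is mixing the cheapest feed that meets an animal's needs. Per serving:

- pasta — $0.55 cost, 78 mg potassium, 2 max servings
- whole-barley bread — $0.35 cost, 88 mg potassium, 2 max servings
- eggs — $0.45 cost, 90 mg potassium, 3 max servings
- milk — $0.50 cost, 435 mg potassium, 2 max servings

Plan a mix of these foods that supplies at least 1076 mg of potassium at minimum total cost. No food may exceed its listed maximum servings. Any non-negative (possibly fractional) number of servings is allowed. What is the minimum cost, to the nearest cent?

Cost per mg of potassium: milk $0.0011, whole-barley bread $0.0040, eggs $0.0050, pasta $0.0071.
Take 2 servings of milk: +870.0 mg potassium for $1.00 (total $1.00, still need 206.0 mg).
Take 2 servings of whole-barley bread: +176.0 mg potassium for $0.70 (total $1.70, still need 30.0 mg).
Take 0.3333 servings of eggs: +30.0 mg potassium for $0.15 (total $1.85, still need 0.0 mg).
Greedy by cheapest-per-mg is optimal for a single linear constraint, so the minimum cost is $1.85.

$1.85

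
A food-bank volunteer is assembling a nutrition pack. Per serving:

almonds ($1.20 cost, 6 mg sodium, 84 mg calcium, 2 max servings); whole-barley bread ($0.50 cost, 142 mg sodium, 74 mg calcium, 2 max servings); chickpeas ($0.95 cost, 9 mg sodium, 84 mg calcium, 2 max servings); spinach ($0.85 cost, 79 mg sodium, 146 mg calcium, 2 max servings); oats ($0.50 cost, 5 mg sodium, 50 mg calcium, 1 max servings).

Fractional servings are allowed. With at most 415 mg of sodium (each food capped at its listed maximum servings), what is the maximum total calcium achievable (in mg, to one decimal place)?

Calcium per mg sodium: almonds 14, oats 10, chickpeas 9.333, spinach 1.848, whole-barley bread 0.5211.
Take 2 servings of almonds: uses 12 mg sodium, +168.0 mg calcium (running total 168.0 mg).
Take 1 serving of oats: uses 5 mg sodium, +50.0 mg calcium (running total 218.0 mg).
Take 2 servings of chickpeas: uses 18 mg sodium, +168.0 mg calcium (running total 386.0 mg).
Take 2 servings of spinach: uses 158 mg sodium, +292.0 mg calcium (running total 678.0 mg).
Take 1.563 servings of whole-barley bread: uses 222 mg sodium, +115.7 mg calcium (running total 793.7 mg).
Greedy by best ratio exhausts the sodium allowance optimally: 793.7 mg.

793.7 mg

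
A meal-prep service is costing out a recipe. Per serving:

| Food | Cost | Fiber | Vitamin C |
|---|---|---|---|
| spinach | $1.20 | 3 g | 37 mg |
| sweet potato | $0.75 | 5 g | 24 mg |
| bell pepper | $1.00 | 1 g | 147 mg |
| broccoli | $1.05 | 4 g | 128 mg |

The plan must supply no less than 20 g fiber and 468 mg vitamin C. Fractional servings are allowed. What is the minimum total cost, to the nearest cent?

The cheapest plan sits at a corner of the feasible region — with two constraints it uses at most two foods.
spinach only: max(20/3, 468/37) = 12.65 servings → $15.18.
sweet potato only: max(20/5, 468/24) = 19.5 servings → $14.62.
bell pepper only: max(20/1, 468/147) = 20 servings → $20.00.
broccoli only: max(20/4, 468/128) = 5 servings → $5.25.
spinach + sweet potato with both targets exact would need a negative amount; discard.
spinach + bell pepper with both tight: 6.119 servings and 1.644 servings → $8.99.
spinach + broccoli with both tight: 2.915 servings and 2.814 servings → $6.45.
sweet potato + bell pepper with both tight: 3.477 servings and 2.616 servings → $5.22.
sweet potato + broccoli with both tight: 1.265 servings and 3.419 servings → $4.54.
bell pepper + broccoli: the both-tight solution has a negative serving — not a feasible corner.
Cheapest feasible corner: $4.54.

$4.54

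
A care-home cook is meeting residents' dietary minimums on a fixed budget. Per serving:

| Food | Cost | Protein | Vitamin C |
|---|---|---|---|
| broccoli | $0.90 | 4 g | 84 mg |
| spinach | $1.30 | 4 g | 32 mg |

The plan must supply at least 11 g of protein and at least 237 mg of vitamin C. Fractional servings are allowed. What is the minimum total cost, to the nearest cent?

With two linear requirements the optimum uses one or two foods; enumerate the corners.
broccoli only: max(11/4, 237/84) = 2.821 servings → $2.54.
spinach only: max(11/4, 237/32) = 7.406 servings → $9.63.
broccoli + spinach: the both-tight solution has a negative serving — not a feasible corner.
The minimum over all feasible corners is $2.54.

$2.54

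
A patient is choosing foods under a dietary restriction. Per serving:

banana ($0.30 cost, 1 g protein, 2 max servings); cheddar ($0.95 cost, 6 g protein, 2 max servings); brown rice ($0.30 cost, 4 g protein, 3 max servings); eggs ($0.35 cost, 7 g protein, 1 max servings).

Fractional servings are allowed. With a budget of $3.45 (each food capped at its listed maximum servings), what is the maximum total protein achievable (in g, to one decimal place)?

Protein per dollar: eggs 20, brown rice 13.33, cheddar 6.316, banana 3.333.
Take 1 serving of eggs: spends $0.35, +7.0 g protein (running total 7.0 g).
Take 3 servings of brown rice: spends $0.90, +12.0 g protein (running total 19.0 g).
Take 2 servings of cheddar: spends $1.90, +12.0 g protein (running total 31.0 g).
Take 1 serving of banana: spends $0.30, +1.0 g protein (running total 32.0 g).
Greedy by best ratio exhausts the cost allowance optimally: 32.0 g.

32.0 g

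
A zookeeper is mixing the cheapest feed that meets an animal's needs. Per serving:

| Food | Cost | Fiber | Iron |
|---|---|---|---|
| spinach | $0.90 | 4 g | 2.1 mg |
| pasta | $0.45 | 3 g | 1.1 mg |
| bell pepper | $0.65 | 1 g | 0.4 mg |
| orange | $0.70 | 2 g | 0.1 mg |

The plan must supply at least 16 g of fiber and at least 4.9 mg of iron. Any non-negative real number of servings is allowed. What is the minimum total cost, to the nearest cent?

Minimising a linear cost over {fiber ≥ 16, iron ≥ 4.9, servings ≥ 0} — the optimum is at a vertex, using one or two foods.
spinach only: max(16/4, 4.9/2.1) = 4 servings → $3.60.
pasta only: max(16/3, 4.9/1.1) = 5.333 servings → $2.40.
bell pepper only: max(16/1, 4.9/0.4) = 16 servings → $10.40.
orange only: max(16/2, 4.9/0.1) = 49 servings → $34.30.
spinach + pasta: intersection lies outside the first quadrant.
spinach + bell pepper with both targets exact would need a negative amount; discard.
spinach + orange with both tight: 2.158 servings and 3.684 servings → $4.52.
pasta + bell pepper: the both-tight solution has a negative serving — not a feasible corner.
pasta + orange with both tight: 4.316 servings and 1.526 servings → $3.01.
bell pepper + orange with both tight: 11.71 servings and 2.143 servings → $9.11.
The minimum over all feasible corners is $2.40.

$2.40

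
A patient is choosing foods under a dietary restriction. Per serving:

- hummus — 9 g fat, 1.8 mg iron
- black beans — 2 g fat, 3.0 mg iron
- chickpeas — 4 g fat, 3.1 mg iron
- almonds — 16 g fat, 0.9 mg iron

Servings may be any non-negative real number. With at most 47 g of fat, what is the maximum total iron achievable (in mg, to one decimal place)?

70.5 mg

Iron per g fat: black beans 1.5, chickpeas 0.775, hummus 0.2, almonds 0.05625.
With no serving limits, spend the whole fat allowance on black beans: 47 g / 2 g × 3.0 mg = 70.5 mg.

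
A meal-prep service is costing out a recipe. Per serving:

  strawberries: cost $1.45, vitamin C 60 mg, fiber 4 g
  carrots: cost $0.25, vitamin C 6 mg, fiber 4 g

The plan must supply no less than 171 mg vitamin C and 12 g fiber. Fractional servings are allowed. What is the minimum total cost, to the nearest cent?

$4.15

With two linear requirements the optimum uses one or two foods; enumerate the corners.
strawberries only: max(171/60, 12/4) = 3 servings → $4.35.
carrots only: max(171/6, 12/4) = 28.5 servings → $7.12.
strawberries + carrots with both tight: 2.833 servings and 0.1667 servings → $4.15.
Cheapest feasible corner: $4.15.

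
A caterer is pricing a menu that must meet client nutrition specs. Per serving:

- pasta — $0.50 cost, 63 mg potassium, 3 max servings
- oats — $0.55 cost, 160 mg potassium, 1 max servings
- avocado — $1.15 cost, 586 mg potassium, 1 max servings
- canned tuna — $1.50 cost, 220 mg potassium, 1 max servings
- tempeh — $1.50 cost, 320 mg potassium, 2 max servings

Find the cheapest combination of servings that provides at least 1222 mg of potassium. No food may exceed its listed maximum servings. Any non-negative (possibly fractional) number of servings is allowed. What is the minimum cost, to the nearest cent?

$3.93

Cost per mg of potassium: avocado $0.0020, oats $0.0034, tempeh $0.0047, canned tuna $0.0068, pasta $0.0079.
Take 1 serving of avocado: +586.0 mg potassium for $1.15 (total $1.15, still need 636.0 mg).
Take 1 serving of oats: +160.0 mg potassium for $0.55 (total $1.70, still need 476.0 mg).
Take 1.488 servings of tempeh: +476.0 mg potassium for $2.23 (total $3.93, still need 0.0 mg).
Filling from the cheapest source first is optimal under one linear minimum: $3.93.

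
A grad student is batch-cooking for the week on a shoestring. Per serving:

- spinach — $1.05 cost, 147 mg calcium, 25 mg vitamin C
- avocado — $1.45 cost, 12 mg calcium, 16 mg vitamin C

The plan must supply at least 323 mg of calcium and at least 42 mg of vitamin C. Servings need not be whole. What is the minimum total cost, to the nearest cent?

Compare the cost at each extreme point of the feasible region.
spinach only: max(323/147, 42/25) = 2.197 servings → $2.31.
avocado only: max(323/12, 42/16) = 26.92 servings → $39.03.
spinach + avocado: the both-tight solution has a negative serving — not a feasible corner.
The minimum over all feasible corners is $2.31.

$2.31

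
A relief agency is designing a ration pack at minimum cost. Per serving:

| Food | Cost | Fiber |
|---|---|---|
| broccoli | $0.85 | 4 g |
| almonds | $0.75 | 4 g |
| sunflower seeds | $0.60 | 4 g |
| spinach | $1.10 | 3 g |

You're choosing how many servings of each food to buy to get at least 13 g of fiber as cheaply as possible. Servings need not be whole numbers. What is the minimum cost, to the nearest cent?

$1.95

Cost per g of fiber: sunflower seeds $0.1500, almonds $0.1875, broccoli $0.2125, spinach $0.3667.
With no serving limits, use only sunflower seeds: 13 g / 4 g = 3.25 servings × $0.60 = $1.95.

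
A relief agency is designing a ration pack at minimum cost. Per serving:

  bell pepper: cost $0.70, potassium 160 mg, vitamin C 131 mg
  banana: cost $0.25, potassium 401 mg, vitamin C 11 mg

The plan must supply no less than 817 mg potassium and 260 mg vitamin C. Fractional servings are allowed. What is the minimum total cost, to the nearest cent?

$1.64

A basic optimal solution has at most two foods positive. Try each food alone and each pair with both targets met exactly.
bell pepper only: max(817/160, 260/131) = 5.106 servings → $3.57.
banana only: max(817/401, 260/11) = 23.64 servings → $5.91.
bell pepper + banana with both tight: 1.877 servings and 1.289 servings → $1.64.
Cheapest feasible corner: $1.64.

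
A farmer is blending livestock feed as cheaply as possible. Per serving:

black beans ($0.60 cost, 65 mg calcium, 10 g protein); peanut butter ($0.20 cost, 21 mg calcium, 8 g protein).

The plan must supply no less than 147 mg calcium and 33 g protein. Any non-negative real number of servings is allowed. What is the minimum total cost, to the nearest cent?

At the optimum either one food covers both requirements or two foods hit both targets exactly; no other combination can be cheaper.
black beans only: max(147/65, 33/10) = 3.3 servings → $1.98.
peanut butter only: max(147/21, 33/8) = 7 servings → $1.40.
black beans + peanut butter with both tight: 1.558 servings and 2.177 servings → $1.37.
The minimum over all feasible corners is $1.37.

$1.37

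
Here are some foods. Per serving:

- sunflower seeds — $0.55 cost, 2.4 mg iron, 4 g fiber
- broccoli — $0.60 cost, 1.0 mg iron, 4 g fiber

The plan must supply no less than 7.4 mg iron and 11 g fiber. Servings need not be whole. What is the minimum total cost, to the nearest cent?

$1.70

Minimising a linear cost over {iron ≥ 7.4, fiber ≥ 11, servings ≥ 0} — the optimum is at a vertex, using one or two foods.
sunflower seeds only: max(7.4/2.4, 11/4) = 3.083 servings → $1.70.
broccoli only: max(7.4/1.0, 11/4) = 7.4 servings → $4.44.
sunflower seeds + broccoli: the both-tight solution has a negative serving — not a feasible corner.
The minimum over all feasible corners is $1.70.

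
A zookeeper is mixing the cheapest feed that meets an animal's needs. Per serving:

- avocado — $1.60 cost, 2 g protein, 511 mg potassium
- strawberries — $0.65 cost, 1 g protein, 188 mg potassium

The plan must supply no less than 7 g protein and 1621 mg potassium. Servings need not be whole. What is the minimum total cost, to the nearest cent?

With two linear requirements the optimum uses one or two foods; enumerate the corners.
avocado only: max(7/2, 1621/511) = 3.5 servings → $5.60.
strawberries only: max(7/1, 1621/188) = 8.622 servings → $5.60.
avocado + strawberries with both tight: 2.259 servings and 2.481 servings → $5.23.
So the least-cost plan costs $5.23.

$5.23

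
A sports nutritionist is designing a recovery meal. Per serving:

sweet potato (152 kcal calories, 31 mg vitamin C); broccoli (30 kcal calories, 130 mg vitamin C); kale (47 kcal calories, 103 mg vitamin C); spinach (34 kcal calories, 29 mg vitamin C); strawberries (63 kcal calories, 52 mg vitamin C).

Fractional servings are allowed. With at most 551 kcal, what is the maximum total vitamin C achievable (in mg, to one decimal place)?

2387.7 mg

Vitamin C per kcal: broccoli 4.333, kale 2.191, spinach 0.8529, strawberries 0.8254, sweet potato 0.2039.
With no serving limits, spend the whole calories allowance on broccoli: 551 kcal / 30 kcal × 130 mg = 2387.7 mg.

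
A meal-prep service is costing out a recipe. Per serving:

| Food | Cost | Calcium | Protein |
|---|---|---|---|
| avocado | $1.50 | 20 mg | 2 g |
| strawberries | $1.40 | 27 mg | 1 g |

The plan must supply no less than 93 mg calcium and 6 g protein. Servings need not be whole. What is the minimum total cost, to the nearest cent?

Two binding constraints pin down two serving amounts, so the optimal mix uses at most two foods. The candidates are each food alone (scaled to the tighter of calcium/protein) and each pair with both constraints tight.
avocado only: max(93/20, 6/2) = 4.65 servings → $6.97.
strawberries only: max(93/27, 6/1) = 6 servings → $8.40.
avocado + strawberries with both tight: 2.029 servings and 1.941 servings → $5.76.
The minimum over all feasible corners is $5.76.

$5.76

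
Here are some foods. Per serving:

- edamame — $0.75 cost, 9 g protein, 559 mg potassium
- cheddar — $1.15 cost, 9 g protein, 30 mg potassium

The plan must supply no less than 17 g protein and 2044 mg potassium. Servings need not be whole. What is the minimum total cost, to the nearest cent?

At the optimum either one food covers both requirements or two foods hit both targets exactly; no other combination can be cheaper.
edamame only: max(17/9, 2044/559) = 3.657 servings → $2.74.
cheddar only: max(17/9, 2044/30) = 68.13 servings → $78.35.
edamame + cheddar with both targets exact would need a negative amount; discard.
Cheapest feasible corner: $2.74.

$2.74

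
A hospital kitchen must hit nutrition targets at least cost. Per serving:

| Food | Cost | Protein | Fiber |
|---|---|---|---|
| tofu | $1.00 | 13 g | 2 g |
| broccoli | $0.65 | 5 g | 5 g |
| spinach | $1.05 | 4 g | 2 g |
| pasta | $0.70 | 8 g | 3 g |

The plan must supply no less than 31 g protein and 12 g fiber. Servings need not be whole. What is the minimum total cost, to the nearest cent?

$2.74

Compare the cost at each extreme point of the feasible region.
tofu only: max(31/13, 12/2) = 6 servings → $6.00.
broccoli only: max(31/5, 12/5) = 6.2 servings → $4.03.
spinach only: max(31/4, 12/2) = 7.75 servings → $8.14.
pasta only: max(31/8, 12/3) = 4 servings → $2.80.
tofu + broccoli with both tight: 1.727 servings and 1.709 servings → $2.84.
tofu + spinach with both tight: 0.7778 servings and 5.222 servings → $6.26.
tofu + pasta: the both-tight solution has a negative serving — not a feasible corner.
broccoli + spinach: intersection lies outside the first quadrant.
broccoli + pasta with both tight: 0.12 servings and 3.8 servings → $2.74.
spinach + pasta with both tight: 0.75 servings and 3.5 servings → $3.24.
Cheapest feasible corner: $2.74.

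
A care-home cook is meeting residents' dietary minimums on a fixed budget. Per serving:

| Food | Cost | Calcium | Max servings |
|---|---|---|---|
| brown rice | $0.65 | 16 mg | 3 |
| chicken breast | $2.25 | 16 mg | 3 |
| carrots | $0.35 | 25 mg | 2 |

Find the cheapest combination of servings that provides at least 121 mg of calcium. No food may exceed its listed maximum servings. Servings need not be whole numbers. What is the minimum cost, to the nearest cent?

$5.88

Cost per mg of calcium: carrots $0.0140, brown rice $0.0406, chicken breast $0.1406.
Take 2 servings of carrots: +50.0 mg calcium for $0.70 (total $0.70, still need 71.0 mg).
Take 3 servings of brown rice: +48.0 mg calcium for $1.95 (total $2.65, still need 23.0 mg).
Take 1.438 servings of chicken breast: +23.0 mg calcium for $3.23 (total $5.88, still need 0.0 mg).
Filling from the cheapest source first is optimal under one linear minimum: $5.88.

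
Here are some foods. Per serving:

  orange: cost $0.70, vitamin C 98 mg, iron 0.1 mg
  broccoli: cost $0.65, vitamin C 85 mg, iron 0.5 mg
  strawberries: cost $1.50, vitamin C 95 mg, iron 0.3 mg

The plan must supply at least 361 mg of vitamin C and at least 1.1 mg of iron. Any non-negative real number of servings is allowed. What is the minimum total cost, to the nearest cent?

For a min-cost LP with two ≥-constraints, a basic feasible solution has at most two positive variables.
orange only: max(361/98, 1.1/0.1) = 11 servings → $7.70.
broccoli only: max(361/85, 1.1/0.5) = 4.247 servings → $2.76.
strawberries only: max(361/95, 1.1/0.3) = 3.8 servings → $5.70.
orange + broccoli with both tight: 2.148 servings and 1.77 servings → $2.65.
orange + strawberries with both tight: 0.191 servings and 3.603 servings → $5.54.
broccoli + strawberries with both targets exact would need a negative amount; discard.
So the least-cost plan costs $2.65.

$2.65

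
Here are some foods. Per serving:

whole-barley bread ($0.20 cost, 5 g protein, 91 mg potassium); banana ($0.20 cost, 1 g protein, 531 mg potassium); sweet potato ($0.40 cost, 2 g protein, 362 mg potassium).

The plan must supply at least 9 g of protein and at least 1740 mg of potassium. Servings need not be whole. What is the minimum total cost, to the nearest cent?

$0.85

At the optimum either one food covers both requirements or two foods hit both targets exactly; no other combination can be cheaper.
whole-barley bread only: max(9/5, 1740/91) = 19.12 servings → $3.82.
banana only: max(9/1, 1740/531) = 9 servings → $1.80.
sweet potato only: max(9/2, 1740/362) = 4.807 servings → $1.92.
whole-barley bread + banana with both tight: 1.185 servings and 3.074 servings → $0.85.
whole-barley bread + sweet potato: intersection lies outside the first quadrant.
banana + sweet potato with both tight: 0.3171 servings and 4.341 servings → $1.80.
Cheapest feasible corner: $0.85.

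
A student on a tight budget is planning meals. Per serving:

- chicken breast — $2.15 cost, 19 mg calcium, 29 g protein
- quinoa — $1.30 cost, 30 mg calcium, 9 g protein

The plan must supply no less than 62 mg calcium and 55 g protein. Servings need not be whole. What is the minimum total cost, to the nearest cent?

chicken breast only: max(62/19, 55/29) = 3.263 servings → $7.02.
quinoa only: max(62/30, 55/9) = 6.111 servings → $7.94.
chicken breast + quinoa with both tight: 1.562 servings and 1.077 servings → $4.76.
Cheapest feasible corner: $4.76.

$4.76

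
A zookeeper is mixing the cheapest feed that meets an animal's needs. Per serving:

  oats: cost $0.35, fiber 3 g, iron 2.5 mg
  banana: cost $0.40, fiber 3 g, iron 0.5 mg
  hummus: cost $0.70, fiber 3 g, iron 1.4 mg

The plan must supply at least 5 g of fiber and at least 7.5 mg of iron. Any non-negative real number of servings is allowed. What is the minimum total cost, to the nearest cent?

Minimising a linear cost over {fiber ≥ 5, iron ≥ 7.5, servings ≥ 0} — the optimum is at a vertex, using one or two foods.
oats only: max(5/3, 7.5/2.5) = 3 servings → $1.05.
banana only: max(5/3, 7.5/0.5) = 15 servings → $6.00.
hummus only: max(5/3, 7.5/1.4) = 5.357 servings → $3.75.
oats + banana with both targets exact would need a negative amount; discard.
oats + hummus: intersection lies outside the first quadrant.
banana + hummus: the both-tight solution has a negative serving — not a feasible corner.
So the least-cost plan costs $1.05.

$1.05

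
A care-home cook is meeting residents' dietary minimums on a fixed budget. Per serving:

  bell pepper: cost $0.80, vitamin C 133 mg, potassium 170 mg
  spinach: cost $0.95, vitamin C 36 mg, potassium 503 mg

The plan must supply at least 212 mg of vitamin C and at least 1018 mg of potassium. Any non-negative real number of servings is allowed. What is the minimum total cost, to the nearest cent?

$2.47

This is a tiny linear program; its minimum lies at a vertex of the feasible set. List the vertices and price them.
bell pepper only: max(212/133, 1018/170) = 5.988 servings → $4.79.
spinach only: max(212/36, 1018/503) = 5.889 servings → $5.59.
bell pepper + spinach with both tight: 1.152 servings and 1.635 servings → $2.47.
The minimum over all feasible corners is $2.47.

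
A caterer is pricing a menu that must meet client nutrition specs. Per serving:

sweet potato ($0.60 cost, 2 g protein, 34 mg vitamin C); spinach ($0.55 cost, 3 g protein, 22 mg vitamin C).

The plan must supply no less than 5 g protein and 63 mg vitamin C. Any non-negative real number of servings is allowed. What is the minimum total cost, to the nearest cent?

A basic optimal solution has at most two foods positive. Try each food alone and each pair with both targets met exactly.
sweet potato only: max(5/2, 63/34) = 2.5 servings → $1.50.
spinach only: max(5/3, 63/22) = 2.864 servings → $1.57.
sweet potato + spinach with both tight: 1.362 servings and 0.7586 servings → $1.23.
Cheapest feasible corner: $1.23.

$1.23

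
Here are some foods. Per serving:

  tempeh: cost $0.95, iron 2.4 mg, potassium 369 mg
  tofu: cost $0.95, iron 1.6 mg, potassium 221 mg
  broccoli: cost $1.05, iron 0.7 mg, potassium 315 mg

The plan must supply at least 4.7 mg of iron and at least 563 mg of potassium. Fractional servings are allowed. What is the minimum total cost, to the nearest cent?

$1.86

Check every corner: each single food scaled to meet both minima, and each pair solved so both constraints bind.
tempeh only: max(4.7/2.4, 563/369) = 1.958 servings → $1.86.
tofu only: max(4.7/1.6, 563/221) = 2.938 servings → $2.79.
broccoli only: max(4.7/0.7, 563/315) = 6.714 servings → $7.05.
tempeh + tofu: intersection lies outside the first quadrant.
tempeh + broccoli with both targets exact would need a negative amount; discard.
tofu + broccoli: intersection lies outside the first quadrant.
Cheapest feasible corner: $1.86.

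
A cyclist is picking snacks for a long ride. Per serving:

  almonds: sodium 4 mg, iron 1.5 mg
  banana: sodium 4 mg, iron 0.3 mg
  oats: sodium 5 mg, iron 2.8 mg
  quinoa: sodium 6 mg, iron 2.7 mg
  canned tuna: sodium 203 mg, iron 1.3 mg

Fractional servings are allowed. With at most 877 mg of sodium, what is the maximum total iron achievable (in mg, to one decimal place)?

491.1 mg

Iron per mg sodium: oats 0.56, quinoa 0.45, almonds 0.375, banana 0.075, canned tuna 0.006404.
With no serving limits, spend the whole sodium allowance on oats: 877 mg / 5 mg × 2.8 mg = 491.1 mg.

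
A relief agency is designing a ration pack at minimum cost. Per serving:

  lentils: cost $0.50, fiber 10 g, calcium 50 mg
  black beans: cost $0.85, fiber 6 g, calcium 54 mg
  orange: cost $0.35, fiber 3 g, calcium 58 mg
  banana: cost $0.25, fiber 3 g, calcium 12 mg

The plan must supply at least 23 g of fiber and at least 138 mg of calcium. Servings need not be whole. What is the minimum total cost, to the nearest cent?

An LP optimum is at a vertex; with two nutrient constraints at most two foods are used. Check each candidate.
lentils only: max(23/10, 138/50) = 2.76 servings → $1.38.
black beans only: max(23/6, 138/54) = 3.833 servings → $3.26.
orange only: max(23/3, 138/58) = 7.667 servings → $2.68.
banana only: max(23/3, 138/12) = 11.5 servings → $2.88.
lentils + black beans with both tight: 1.725 servings and 0.9583 servings → $1.68.
lentils + orange with both tight: 2.14 servings and 0.5349 servings → $1.26.
lentils + banana with both targets exact would need a negative amount; discard.
black beans + orange: the both-tight solution has a negative serving — not a feasible corner.
black beans + banana with both tight: 1.533 servings and 4.6 servings → $2.45.
orange + banana with both tight: 1 serving and 6.667 servings → $2.02.
The minimum over all feasible corners is $1.26.

$1.26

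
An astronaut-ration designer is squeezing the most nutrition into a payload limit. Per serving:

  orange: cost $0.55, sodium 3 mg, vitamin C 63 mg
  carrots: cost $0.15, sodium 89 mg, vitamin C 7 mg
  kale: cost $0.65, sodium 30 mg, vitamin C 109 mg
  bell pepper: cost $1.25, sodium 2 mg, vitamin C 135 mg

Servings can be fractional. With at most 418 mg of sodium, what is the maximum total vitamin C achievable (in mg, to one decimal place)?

28215.0 mg

Vitamin C per mg sodium: bell pepper 67.5, orange 21, kale 3.633, carrots 0.07865.
With no serving limits, spend the whole sodium allowance on bell pepper: 418 mg / 2 mg × 135 mg = 28215.0 mg.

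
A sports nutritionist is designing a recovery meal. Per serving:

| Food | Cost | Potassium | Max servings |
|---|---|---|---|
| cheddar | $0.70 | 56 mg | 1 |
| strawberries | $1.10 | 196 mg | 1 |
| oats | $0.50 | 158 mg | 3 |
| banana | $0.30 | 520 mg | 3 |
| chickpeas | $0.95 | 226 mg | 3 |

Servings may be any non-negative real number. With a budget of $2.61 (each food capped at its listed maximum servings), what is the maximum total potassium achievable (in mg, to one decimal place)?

2084.0 mg

Potassium per dollar: banana 1733, oats 316, chickpeas 237.9, strawberries 178.2, cheddar 80.
Take 3 servings of banana: spends $0.90, +1560.0 mg potassium (running total 1560.0 mg).
Take 3 servings of oats: spends $1.50, +474.0 mg potassium (running total 2034.0 mg).
Take 0.2211 servings of chickpeas: spends $0.21, +50.0 mg potassium (running total 2084.0 mg).
Greedy by best ratio exhausts the cost allowance optimally: 2084.0 mg.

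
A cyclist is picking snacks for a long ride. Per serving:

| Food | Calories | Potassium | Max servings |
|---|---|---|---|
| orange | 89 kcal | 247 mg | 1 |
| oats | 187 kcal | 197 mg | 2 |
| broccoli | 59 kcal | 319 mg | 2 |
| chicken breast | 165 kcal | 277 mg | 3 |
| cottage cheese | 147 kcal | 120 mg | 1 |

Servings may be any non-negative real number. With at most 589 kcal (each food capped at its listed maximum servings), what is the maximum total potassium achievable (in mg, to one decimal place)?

Potassium per kcal: broccoli 5.407, orange 2.775, chicken breast 1.679, oats 1.053, cottage cheese 0.8163.
Take 2 servings of broccoli: uses 118 kcal, +638.0 mg potassium (running total 638.0 mg).
Take 1 serving of orange: uses 89 kcal, +247.0 mg potassium (running total 885.0 mg).
Take 2.315 servings of chicken breast: uses 382 kcal, +641.3 mg potassium (running total 1526.3 mg).
Filling greedily by potassium-per-kcal is optimal for one linear limit, giving 1526.3 mg.

1526.3 mg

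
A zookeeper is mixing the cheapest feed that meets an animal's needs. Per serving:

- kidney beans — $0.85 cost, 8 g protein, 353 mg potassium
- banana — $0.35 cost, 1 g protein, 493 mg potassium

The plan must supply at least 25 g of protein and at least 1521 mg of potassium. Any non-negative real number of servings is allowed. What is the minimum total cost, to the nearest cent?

Check every corner: each single food scaled to meet both minima, and each pair solved so both constraints bind.
kidney beans only: max(25/8, 1521/353) = 4.309 servings → $3.66.
banana only: max(25/1, 1521/493) = 25 servings → $8.75.
kidney beans + banana with both tight: 3.009 servings and 0.9309 servings → $2.88.
So the least-cost plan costs $2.88.

$2.88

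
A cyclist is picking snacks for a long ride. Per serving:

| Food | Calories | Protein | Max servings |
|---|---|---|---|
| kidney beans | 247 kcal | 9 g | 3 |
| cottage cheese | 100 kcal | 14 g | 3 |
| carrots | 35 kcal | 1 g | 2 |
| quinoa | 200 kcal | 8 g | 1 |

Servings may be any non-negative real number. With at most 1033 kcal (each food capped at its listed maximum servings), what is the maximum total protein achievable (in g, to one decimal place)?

Protein per kcal: cottage cheese 0.14, quinoa 0.04, kidney beans 0.03644, carrots 0.02857.
Take 3 servings of cottage cheese: uses 300 kcal, +42.0 g protein (running total 42.0 g).
Take 1 serving of quinoa: uses 200 kcal, +8.0 g protein (running total 50.0 g).
Take 2.158 servings of kidney beans: uses 533 kcal, +19.4 g protein (running total 69.4 g).
Filling greedily by protein-per-kcal is optimal for one linear limit, giving 69.4 g.

69.4 g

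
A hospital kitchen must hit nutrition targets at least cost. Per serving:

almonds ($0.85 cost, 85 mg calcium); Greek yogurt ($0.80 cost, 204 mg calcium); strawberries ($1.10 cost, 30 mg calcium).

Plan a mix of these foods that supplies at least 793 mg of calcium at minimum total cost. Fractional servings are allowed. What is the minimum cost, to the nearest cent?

$3.11

Cost per mg of calcium: Greek yogurt $0.0039, almonds $0.0100, strawberries $0.0367.
With no serving limits, use only Greek yogurt: 793 mg / 204 mg = 3.887 servings × $0.80 = $3.11.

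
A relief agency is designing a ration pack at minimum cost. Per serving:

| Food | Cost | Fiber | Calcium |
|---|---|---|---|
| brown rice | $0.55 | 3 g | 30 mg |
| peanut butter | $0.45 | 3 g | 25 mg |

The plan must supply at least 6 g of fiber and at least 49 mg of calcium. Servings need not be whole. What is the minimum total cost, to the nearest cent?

At the optimum either one food covers both requirements or two foods hit both targets exactly; no other combination can be cheaper.
brown rice only: max(6/3, 49/30) = 2 servings → $1.10.
peanut butter only: max(6/3, 49/25) = 2 servings → $0.90.
brown rice + peanut butter: intersection lies outside the first quadrant.
The minimum over all feasible corners is $0.90.

$0.90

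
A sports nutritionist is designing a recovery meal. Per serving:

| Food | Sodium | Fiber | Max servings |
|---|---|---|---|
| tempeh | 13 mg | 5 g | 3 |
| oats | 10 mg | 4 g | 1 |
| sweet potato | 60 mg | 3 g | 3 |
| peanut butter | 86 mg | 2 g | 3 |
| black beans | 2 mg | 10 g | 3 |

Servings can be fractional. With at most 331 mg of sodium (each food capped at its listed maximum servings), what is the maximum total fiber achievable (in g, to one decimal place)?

Fiber per mg sodium: black beans 5, oats 0.4, tempeh 0.3846, sweet potato 0.05, peanut butter 0.02326.
Take 3 servings of black beans: uses 6 mg sodium, +30.0 g fiber (running total 30.0 g).
Take 1 serving of oats: uses 10 mg sodium, +4.0 g fiber (running total 34.0 g).
Take 3 servings of tempeh: uses 39 mg sodium, +15.0 g fiber (running total 49.0 g).
Take 3 servings of sweet potato: uses 180 mg sodium, +9.0 g fiber (running total 58.0 g).
Take 1.116 servings of peanut butter: uses 96 mg sodium, +2.2 g fiber (running total 60.2 g).
Greedy by best ratio exhausts the sodium allowance optimally: 60.2 g.

60.2 g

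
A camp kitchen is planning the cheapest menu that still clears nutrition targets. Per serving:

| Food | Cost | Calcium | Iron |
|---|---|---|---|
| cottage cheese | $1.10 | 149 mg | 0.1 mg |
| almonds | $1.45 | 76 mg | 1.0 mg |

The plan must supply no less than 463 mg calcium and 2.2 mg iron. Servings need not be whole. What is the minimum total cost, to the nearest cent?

$5.19

At the optimum either one food covers both requirements or two foods hit both targets exactly; no other combination can be cheaper.
cottage cheese only: max(463/149, 2.2/0.1) = 22 servings → $24.20.
almonds only: max(463/76, 2.2/1.0) = 6.092 servings → $8.83.
cottage cheese + almonds with both tight: 2.092 servings and 1.991 servings → $5.19.
The minimum over all feasible corners is $5.19.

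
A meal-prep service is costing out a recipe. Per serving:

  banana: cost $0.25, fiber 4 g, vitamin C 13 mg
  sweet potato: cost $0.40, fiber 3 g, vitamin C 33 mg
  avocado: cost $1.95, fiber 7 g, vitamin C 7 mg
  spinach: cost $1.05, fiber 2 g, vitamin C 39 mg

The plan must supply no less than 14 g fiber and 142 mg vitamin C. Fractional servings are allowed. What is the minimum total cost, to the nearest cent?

$1.76

Check every corner: each single food scaled to meet both minima, and each pair solved so both constraints bind.
banana only: max(14/4, 142/13) = 10.92 servings → $2.73.
sweet potato only: max(14/3, 142/33) = 4.667 servings → $1.87.
avocado only: max(14/7, 142/7) = 20.29 servings → $39.56.
spinach only: max(14/2, 142/39) = 7 servings → $7.35.
banana + sweet potato with both tight: 0.3871 servings and 4.151 servings → $1.76.
banana + avocado with both targets exact would need a negative amount; discard.
banana + spinach with both tight: 2.015 servings and 2.969 servings → $3.62.
sweet potato + avocado with both tight: 4.267 servings and 0.1714 servings → $2.04.
sweet potato + spinach with both targets exact would need a negative amount; discard.
avocado + spinach with both tight: 1.012 servings and 3.459 servings → $5.61.
Cheapest feasible corner: $1.76.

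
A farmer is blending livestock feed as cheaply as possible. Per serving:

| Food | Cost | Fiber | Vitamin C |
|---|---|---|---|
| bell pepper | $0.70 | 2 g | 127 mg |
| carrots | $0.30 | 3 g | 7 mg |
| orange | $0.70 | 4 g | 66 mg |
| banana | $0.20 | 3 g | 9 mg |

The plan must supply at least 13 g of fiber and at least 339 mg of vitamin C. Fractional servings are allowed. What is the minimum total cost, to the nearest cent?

$2.27

With two linear requirements the optimum uses one or two foods; enumerate the corners.
bell pepper only: max(13/2, 339/127) = 6.5 servings → $4.55.
carrots only: max(13/3, 339/7) = 48.43 servings → $14.53.
orange only: max(13/4, 339/66) = 5.136 servings → $3.60.
banana only: max(13/3, 339/9) = 37.67 servings → $7.53.
bell pepper + carrots with both tight: 2.523 servings and 2.651 servings → $2.56.
bell pepper + orange with both tight: 1.324 servings and 2.588 servings → $2.74.
bell pepper + banana with both tight: 2.479 servings and 2.68 servings → $2.27.
carrots + orange with both targets exact would need a negative amount; discard.
carrots + banana: the both-tight solution has a negative serving — not a feasible corner.
orange + banana: intersection lies outside the first quadrant.
So the least-cost plan costs $2.27.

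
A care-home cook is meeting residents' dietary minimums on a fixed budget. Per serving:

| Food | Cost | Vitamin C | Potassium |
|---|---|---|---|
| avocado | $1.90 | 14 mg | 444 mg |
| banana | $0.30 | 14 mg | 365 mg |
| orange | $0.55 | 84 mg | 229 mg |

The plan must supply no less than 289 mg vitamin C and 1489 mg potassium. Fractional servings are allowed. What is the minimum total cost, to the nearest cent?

An LP optimum is at a vertex; with two nutrient constraints at most two foods are used. Check each candidate.
avocado only: max(289/14, 1489/444) = 20.64 servings → $39.22.
banana only: max(289/14, 1489/365) = 20.64 servings → $6.19.
orange only: max(289/84, 1489/229) = 6.502 servings → $3.58.
avocado + banana: intersection lies outside the first quadrant.
avocado + orange with both tight: 1.728 servings and 3.153 servings → $5.02.
banana + orange with both tight: 2.145 servings and 3.083 servings → $2.34.
So the least-cost plan costs $2.34.

$2.34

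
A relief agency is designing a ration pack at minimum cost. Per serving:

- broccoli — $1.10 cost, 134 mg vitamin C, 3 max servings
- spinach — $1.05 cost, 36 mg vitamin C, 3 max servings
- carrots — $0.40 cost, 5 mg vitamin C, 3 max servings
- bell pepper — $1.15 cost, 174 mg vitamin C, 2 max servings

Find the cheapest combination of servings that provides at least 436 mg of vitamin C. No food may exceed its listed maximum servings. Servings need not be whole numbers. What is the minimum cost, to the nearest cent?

Cost per mg of vitamin C: bell pepper $0.0066, broccoli $0.0082, spinach $0.0292, carrots $0.0800.
Take 2 servings of bell pepper: +348.0 mg vitamin C for $2.30 (total $2.30, still need 88.0 mg).
Take 0.6567 servings of broccoli: +88.0 mg vitamin C for $0.72 (total $3.02, still need 0.0 mg).
Filling from the cheapest source first is optimal under one linear minimum: $3.02.

$3.02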